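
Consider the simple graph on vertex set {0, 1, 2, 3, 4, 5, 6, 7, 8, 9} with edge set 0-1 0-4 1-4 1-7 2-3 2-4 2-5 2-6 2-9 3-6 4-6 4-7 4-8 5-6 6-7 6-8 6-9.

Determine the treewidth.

A width-2 tree decomposition is:
Bags: B1 = {0, 1, 4}  B2 = {1, 4, 7}  B3 = {4, 6, 7}  B4 = {2, 4, 6}  B5 = {2, 5, 6}  B6 = {4, 6, 8}  B7 = {2, 3, 6}  B8 = {2, 6, 9}
Tree: B1–B2, B2–B3, B3–B4, B4–B5, B4–B6, B5–B7, B5–B8
Every bag has size at most 3, so the width is 3 − 1 = 2 and tw(G) ≤ 2. On the other hand G contains the 3-clique {0, 1, 4}. A clique must lie in a single bag of any decomposition, so no decomposition can have width below 2. The upper and lower bounds meet at 2, so that is the treewidth.

2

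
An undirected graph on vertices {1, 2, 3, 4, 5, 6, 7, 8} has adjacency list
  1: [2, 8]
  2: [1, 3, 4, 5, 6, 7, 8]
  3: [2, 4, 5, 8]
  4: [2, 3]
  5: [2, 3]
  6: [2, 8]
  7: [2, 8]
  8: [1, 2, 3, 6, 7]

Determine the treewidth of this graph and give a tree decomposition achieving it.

Treewidth 2.
Bags: B1 = {2, 3, 8}  B2 = {2, 6, 8}  B3 = {2, 3, 5}  B4 = {1, 2, 8}  B5 = {2, 7, 8}  B6 = {2, 3, 4}
Tree: B1–B2, B1–B3, B1–B4, B2–B5, B3–B6

Each bag holds 3 vertices, so the decomposition has width 2, which upper-bounds the treewidth. On the other hand G contains the 3-clique {1, 2, 8}. A clique must lie in a single bag of any decomposition, so no decomposition can have width below 2. Therefore the treewidth is 2.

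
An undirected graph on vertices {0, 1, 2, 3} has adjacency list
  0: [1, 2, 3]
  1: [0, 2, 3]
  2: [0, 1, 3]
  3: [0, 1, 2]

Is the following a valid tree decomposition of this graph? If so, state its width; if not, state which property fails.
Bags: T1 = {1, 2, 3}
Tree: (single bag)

A tree decomposition must satisfy three properties: every vertex lies in some bag; for every edge, both endpoints lie together in some bag; and for every vertex, the bags containing it form a connected subtree. Here vertex 0 appears in no bag, so the decomposition is invalid.

No — vertex 0 appears in no bag.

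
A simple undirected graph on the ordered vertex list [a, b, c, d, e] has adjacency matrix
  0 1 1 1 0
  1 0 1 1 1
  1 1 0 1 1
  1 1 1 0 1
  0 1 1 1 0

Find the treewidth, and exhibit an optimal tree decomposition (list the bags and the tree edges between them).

Every bag has size at most 4, so the width is 4 − 1 = 3 and tw(G) ≤ 3. On the other hand G contains the 4-clique {b, c, d, e}. A clique must lie in a single bag of any decomposition, so no decomposition can have width below 3. The upper and lower bounds meet at 3, so that is the treewidth.

Treewidth 3.
One optimal decomposition is:
Bags: B1 = {b, c, d, e}  B2 = {a, b, c, d}
Tree: B1–B2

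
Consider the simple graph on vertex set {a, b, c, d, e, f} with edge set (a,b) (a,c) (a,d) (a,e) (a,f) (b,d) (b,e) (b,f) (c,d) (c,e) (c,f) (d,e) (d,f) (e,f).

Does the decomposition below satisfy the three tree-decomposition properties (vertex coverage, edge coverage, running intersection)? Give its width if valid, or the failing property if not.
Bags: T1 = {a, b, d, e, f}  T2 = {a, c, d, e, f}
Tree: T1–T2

Yes; width 4.

Every vertex of G appears in some bag (union = {a, b, c, d, e, f}); every edge is covered by a bag; and for each vertex v the set of bags containing v is connected in the bag tree. The decomposition is therefore valid. The largest bag has 5 vertices, so the width is 4.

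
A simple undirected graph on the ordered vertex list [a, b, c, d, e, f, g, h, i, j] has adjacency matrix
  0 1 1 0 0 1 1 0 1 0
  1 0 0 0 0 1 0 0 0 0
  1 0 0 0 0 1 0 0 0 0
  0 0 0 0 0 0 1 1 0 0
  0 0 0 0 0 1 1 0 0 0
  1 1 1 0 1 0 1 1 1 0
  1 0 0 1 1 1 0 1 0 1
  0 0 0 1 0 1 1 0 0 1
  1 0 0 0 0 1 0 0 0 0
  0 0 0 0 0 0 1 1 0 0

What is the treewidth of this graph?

A width-2 tree decomposition is:
Bags: B1 = {a, c, f}  B2 = {a, f, g}  B3 = {f, g, h}  B4 = {e, f, g}  B5 = {d, g, h}  B6 = {g, h, j}  B7 = {a, f, i}  B8 = {a, b, f}
Tree: B1–B2, B2–B3, B2–B4, B3–B5, B5–B6, B2–B7, B1–B8
Each bag holds 3 vertices, so the decomposition has width 2, which upper-bounds the treewidth. For the lower bound, the 3 vertices {d, g, h} are pairwise adjacent, and any tree decomposition puts a clique entirely inside one bag — forcing width ≥ 2. Therefore the treewidth is 2.

2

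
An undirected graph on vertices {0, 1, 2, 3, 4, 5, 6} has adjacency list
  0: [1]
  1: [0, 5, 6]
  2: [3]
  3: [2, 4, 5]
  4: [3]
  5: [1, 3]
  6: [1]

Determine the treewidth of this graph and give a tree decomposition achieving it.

Every bag has size at most 2, so the width is 2 − 1 = 1 and tw(G) ≤ 1. G has an edge, so its treewidth is at least 1. Therefore the treewidth is 1.

Treewidth 1.
Bags: B1 = {3, 5}  B2 = {2, 3}  B3 = {1, 5}  B4 = {3, 4}  B5 = {1, 6}  B6 = {0, 1}
Tree: B1–B2, B1–B3, B1–B4, B3–B5, B5–B6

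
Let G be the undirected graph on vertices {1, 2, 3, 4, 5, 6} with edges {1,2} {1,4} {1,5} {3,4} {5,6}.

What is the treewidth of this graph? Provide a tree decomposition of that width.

Treewidth 1.
One such decomposition:
Bags: B1 = {5, 6}  B2 = {1, 5}  B3 = {1, 4}  B4 = {3, 4}  B5 = {1, 2}
Tree: B1–B2, B2–B3, B3–B4, B3–B5

Every bag has size at most 2, so the width is 2 − 1 = 1 and tw(G) ≤ 1. G has an edge, so its treewidth is at least 1. The upper and lower bounds meet at 1, so that is the treewidth.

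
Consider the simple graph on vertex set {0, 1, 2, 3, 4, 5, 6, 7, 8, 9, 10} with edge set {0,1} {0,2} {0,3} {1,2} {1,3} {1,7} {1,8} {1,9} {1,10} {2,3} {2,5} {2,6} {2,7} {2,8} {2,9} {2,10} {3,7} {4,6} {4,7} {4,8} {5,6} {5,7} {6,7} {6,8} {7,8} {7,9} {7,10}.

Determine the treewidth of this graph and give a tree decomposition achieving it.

Treewidth 3.
Bags: B1 = {1, 2, 7, 8}  B2 = {2, 6, 7, 8}  B3 = {1, 2, 7, 10}  B4 = {1, 2, 7, 9}  B5 = {4, 6, 7, 8}  B6 = {2, 5, 6, 7}  B7 = {1, 2, 3, 7}  B8 = {0, 1, 2, 3}
Tree: B1–B2, B1–B3, B3–B4, B2–B5, B2–B6, B3–B7, B7–B8

The largest bag has 4 vertices, giving width 3; this decomposition certifies tw(G) ≤ 3. Conversely, {0, 1, 2, 3} is a clique of size 4, and the vertices of any clique must share a bag in every tree decomposition; so some bag has ≥ 4 vertices and tw(G) ≥ 3. Therefore the treewidth is 3.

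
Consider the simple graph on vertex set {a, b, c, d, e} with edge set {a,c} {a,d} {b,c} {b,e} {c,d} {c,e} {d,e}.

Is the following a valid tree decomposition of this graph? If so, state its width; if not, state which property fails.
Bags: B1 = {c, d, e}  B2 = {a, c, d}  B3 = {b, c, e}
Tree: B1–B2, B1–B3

Yes; width 2.

Vertex coverage: the bags together contain {a, b, c, d, e}, the full vertex set. Edge coverage: each edge of G has both endpoints in at least one bag. Running intersection: for every vertex, the bags containing it form a connected subtree. All three properties hold, so this is a valid tree decomposition of width max|bag| − 1 = 2, and hence tw(G) ≤ 2.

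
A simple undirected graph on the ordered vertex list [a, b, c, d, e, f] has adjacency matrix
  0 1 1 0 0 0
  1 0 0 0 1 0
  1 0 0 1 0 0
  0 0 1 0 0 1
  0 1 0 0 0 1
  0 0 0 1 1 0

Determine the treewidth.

2

A width-2 tree decomposition is:
Bags: B1 = {a, c, d}  B2 = {a, b, d}  B3 = {b, d, e}  B4 = {d, e, f}
Tree: B1–B2, B2–B3, B3–B4
Every bag has size at most 3, so the width is 3 − 1 = 2 and tw(G) ≤ 2. The edges d–c–a–b–e–f–d form a cycle, so G is not a tree and its treewidth is at least 2. Combining the bounds, tw(G) = 2.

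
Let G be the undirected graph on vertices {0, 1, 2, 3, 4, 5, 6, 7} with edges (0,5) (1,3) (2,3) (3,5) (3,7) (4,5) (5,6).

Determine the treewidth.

A width-1 tree decomposition is:
Bags: B1 = {5, 6}  B2 = {3, 5}  B3 = {0, 5}  B4 = {2, 3}  B5 = {1, 3}  B6 = {4, 5}  B7 = {3, 7}
Tree: B1–B2, B2–B3, B2–B4, B4–B5, B3–B6, B2–B7
Every bag has size at most 2, so the width is 2 − 1 = 1 and tw(G) ≤ 1. G has an edge, so its treewidth is at least 1. Hence tw(G) = 1 exactly.

1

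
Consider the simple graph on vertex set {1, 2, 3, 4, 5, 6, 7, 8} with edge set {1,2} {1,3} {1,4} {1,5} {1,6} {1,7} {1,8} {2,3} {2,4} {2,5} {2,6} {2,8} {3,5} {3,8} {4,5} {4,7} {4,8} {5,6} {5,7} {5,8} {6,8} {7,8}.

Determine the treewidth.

4

A width-4 tree decomposition is:
Bags: B1 = {1, 2, 3, 5, 8}  B2 = {1, 2, 5, 6, 8}  B3 = {1, 2, 4, 5, 8}  B4 = {1, 4, 5, 7, 8}
Tree: B1–B2, B1–B3, B3–B4
Every bag has size at most 5, so the width is 5 − 1 = 4 and tw(G) ≤ 4. On the other hand G contains the 5-clique {1, 2, 3, 5, 8}. A clique must lie in a single bag of any decomposition, so no decomposition can have width below 4. Therefore the treewidth is 4.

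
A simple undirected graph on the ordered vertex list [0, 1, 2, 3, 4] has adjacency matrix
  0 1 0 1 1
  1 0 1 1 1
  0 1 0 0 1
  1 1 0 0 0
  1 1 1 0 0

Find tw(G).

2

A width-2 tree decomposition is:
Bags: B1 = {1, 2, 4}  B2 = {0, 1, 4}  B3 = {0, 1, 3}
Tree: B1–B2, B2–B3
Every bag has size at most 3, so the width is 3 − 1 = 2 and tw(G) ≤ 2. On the other hand G contains the 3-clique {0, 1, 3}. A clique must lie in a single bag of any decomposition, so no decomposition can have width below 2. Hence tw(G) = 2 exactly.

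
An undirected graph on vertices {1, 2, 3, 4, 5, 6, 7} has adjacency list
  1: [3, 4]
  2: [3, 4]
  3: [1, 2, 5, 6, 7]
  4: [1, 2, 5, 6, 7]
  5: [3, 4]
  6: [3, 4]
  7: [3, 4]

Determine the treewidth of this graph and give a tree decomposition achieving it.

Every bag has size at most 3, so the width is 3 − 1 = 2 and tw(G) ≤ 2. For the lower bound, G contains the cycle 4–5–3–7–4, so G is not a forest; only forests have treewidth ≤ 1, hence tw(G) ≥ 2. The upper and lower bounds meet at 2, so that is the treewidth.

Treewidth 2.
Bags: B1 = {3, 4, 5}  B2 = {3, 4, 7}  B3 = {1, 3, 4}  B4 = {3, 4, 6}  B5 = {2, 3, 4}
Tree: B1–B2, B2–B3, B3–B4, B4–B5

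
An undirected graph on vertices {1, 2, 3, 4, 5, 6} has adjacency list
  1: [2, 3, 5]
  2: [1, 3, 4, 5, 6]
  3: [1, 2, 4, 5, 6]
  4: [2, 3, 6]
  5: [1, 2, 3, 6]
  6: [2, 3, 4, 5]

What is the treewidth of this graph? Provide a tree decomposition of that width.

Treewidth 3.
Bags: B1 = {1, 2, 3, 5}  B2 = {2, 3, 5, 6}  B3 = {2, 3, 4, 6}
Tree: B1–B2, B2–B3

The largest bag has 4 vertices, giving width 3; this decomposition certifies tw(G) ≤ 3. On the other hand G contains the 4-clique {2, 3, 4, 6}. A clique must lie in a single bag of any decomposition, so no decomposition can have width below 3. Therefore the treewidth is 3.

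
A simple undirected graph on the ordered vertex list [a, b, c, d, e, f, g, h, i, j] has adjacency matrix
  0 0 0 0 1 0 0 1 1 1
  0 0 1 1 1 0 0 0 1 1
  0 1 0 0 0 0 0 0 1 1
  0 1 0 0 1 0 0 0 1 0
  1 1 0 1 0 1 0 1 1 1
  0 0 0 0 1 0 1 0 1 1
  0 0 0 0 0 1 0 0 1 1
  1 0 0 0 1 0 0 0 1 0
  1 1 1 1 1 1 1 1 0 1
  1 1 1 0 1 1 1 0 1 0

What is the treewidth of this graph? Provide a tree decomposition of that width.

Treewidth 3.
One optimal decomposition is:
Bags: B1 = {a, e, i, j}  B2 = {b, e, i, j}  B3 = {b, c, i, j}  B4 = {e, f, i, j}  B5 = {b, d, e, i}  B6 = {a, e, h, i}  B7 = {f, g, i, j}
Tree: B1–B2, B2–B3, B1–B4, B2–B5, B1–B6, B4–B7

Each bag holds 4 vertices, so the decomposition has width 3, which upper-bounds the treewidth. Conversely, {b, d, e, i} is a clique of size 4, and the vertices of any clique must share a bag in every tree decomposition; so some bag has ≥ 4 vertices and tw(G) ≥ 3. Combining the bounds, tw(G) = 3.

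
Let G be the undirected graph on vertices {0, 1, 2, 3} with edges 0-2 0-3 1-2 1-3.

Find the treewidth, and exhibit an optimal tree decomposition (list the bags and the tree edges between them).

Treewidth 2.
Bags: B1 = {0, 2, 3}  B2 = {1, 2, 3}
Tree: B1–B2

Each bag holds 3 vertices, so the decomposition has width 2, which upper-bounds the treewidth. The edges 3–0–2–1–3 form a cycle, so G is not a tree and its treewidth is at least 2. Therefore the treewidth is 2.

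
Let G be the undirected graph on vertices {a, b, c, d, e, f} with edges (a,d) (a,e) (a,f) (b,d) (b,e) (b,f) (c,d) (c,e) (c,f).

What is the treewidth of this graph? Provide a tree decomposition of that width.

Treewidth 3.
One optimal decomposition is:
Bags: B1 = {a, b, c, e}  B2 = {a, b, c, d}  B3 = {a, b, c, f}
Tree: B1–B2, B2–B3

The largest bag has 4 vertices, giving width 3; this decomposition certifies tw(G) ≤ 3. For the lower bound: the 4 vertex sets {c,e}, {b,d}, {a}, {f} are disjoint, each induces a connected subgraph, and every pair is joined by at least one edge of G. Contracting each set to a single vertex therefore yields K_{4} as a minor, and since treewidth is minor-monotone, tw(G) ≥ tw(K_{4}) = 3. Therefore the treewidth is 3.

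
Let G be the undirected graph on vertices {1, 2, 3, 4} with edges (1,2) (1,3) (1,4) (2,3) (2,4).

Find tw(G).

A width-2 tree decomposition is:
Bags: B1 = {1, 2, 4}  B2 = {1, 2, 3}
Tree: B1–B2
The largest bag has 3 vertices, giving width 2; this decomposition certifies tw(G) ≤ 2. Conversely, {1, 2, 3} is a clique of size 3, and the vertices of any clique must share a bag in every tree decomposition; so some bag has ≥ 3 vertices and tw(G) ≥ 2. Combining the bounds, tw(G) = 2.

2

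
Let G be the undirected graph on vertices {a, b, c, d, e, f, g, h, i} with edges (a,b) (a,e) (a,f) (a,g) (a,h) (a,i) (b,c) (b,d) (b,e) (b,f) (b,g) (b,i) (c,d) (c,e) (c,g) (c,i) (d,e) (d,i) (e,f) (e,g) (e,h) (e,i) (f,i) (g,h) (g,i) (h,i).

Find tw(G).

4

A width-4 tree decomposition is:
Bags: B1 = {b, c, e, g, i}  B2 = {a, b, e, g, i}  B3 = {b, c, d, e, i}  B4 = {a, e, g, h, i}  B5 = {a, b, e, f, i}
Tree: B1–B2, B1–B3, B2–B4, B2–B5
Every bag has size at most 5, so the width is 5 − 1 = 4 and tw(G) ≤ 4. Conversely, {a, e, g, h, i} is a clique of size 5, and the vertices of any clique must share a bag in every tree decomposition; so some bag has ≥ 5 vertices and tw(G) ≥ 4. Combining the bounds, tw(G) = 4.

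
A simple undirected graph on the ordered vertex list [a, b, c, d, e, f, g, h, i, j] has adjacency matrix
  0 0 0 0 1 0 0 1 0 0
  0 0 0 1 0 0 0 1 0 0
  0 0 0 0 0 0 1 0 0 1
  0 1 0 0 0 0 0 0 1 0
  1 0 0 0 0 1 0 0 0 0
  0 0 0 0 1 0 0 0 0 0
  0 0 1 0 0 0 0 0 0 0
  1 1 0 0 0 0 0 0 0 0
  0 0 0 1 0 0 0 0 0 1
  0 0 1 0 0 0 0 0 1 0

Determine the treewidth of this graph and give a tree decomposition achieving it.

Treewidth 1.
One such decomposition:
Bags: B1 = {e, f}  B2 = {a, e}  B3 = {a, h}  B4 = {b, h}  B5 = {b, d}  B6 = {d, i}  B7 = {i, j}  B8 = {c, j}  B9 = {c, g}
Tree: B1–B2, B2–B3, B3–B4, B4–B5, B5–B6, B6–B7, B7–B8, B8–B9

Every bag has size at most 2, so the width is 2 − 1 = 1 and tw(G) ≤ 1. Since G has at least one edge (e.g. f–e), it is not an edgeless graph, so tw(G) ≥ 1. The upper and lower bounds meet at 1, so that is the treewidth.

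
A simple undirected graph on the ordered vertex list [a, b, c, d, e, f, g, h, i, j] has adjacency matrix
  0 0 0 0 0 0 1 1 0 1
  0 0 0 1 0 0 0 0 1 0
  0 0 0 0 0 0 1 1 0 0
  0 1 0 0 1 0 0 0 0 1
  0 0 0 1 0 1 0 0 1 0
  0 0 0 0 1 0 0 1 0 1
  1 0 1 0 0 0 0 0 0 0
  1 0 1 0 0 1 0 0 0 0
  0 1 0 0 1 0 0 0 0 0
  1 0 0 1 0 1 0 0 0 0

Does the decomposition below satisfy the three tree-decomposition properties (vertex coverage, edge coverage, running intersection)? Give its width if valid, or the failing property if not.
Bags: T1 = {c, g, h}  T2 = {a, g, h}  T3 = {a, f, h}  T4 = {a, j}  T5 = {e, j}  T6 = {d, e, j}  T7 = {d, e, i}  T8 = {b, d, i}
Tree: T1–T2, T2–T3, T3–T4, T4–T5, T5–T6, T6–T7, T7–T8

A tree decomposition must satisfy three properties: every vertex lies in some bag; for every edge, both endpoints lie together in some bag; and for every vertex, the bags containing it form a connected subtree. Here edge (f,j) lies in no bag, so the decomposition is invalid.

No — edge (f,j) lies in no bag.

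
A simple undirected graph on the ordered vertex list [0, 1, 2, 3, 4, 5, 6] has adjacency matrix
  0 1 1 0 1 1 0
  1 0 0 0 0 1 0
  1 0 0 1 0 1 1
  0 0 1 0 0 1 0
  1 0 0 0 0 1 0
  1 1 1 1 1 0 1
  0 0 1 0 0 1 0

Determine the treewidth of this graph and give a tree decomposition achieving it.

Each bag holds 3 vertices, so the decomposition has width 2, which upper-bounds the treewidth. Conversely, {0, 1, 5} is a clique of size 3, and the vertices of any clique must share a bag in every tree decomposition; so some bag has ≥ 3 vertices and tw(G) ≥ 2. Combining the bounds, tw(G) = 2.

Treewidth 2.
One such decomposition:
Bags: B1 = {0, 2, 5}  B2 = {0, 1, 5}  B3 = {2, 3, 5}  B4 = {2, 5, 6}  B5 = {0, 4, 5}
Tree: B1–B2, B1–B3, B1–B4, B2–B5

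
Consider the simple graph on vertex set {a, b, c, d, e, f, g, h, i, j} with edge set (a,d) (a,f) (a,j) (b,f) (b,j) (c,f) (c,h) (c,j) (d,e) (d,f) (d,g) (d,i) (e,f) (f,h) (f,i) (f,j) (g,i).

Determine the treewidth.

A width-2 tree decomposition is:
Bags: B1 = {a, d, f}  B2 = {a, f, j}  B3 = {c, f, j}  B4 = {d, e, f}  B5 = {d, f, i}  B6 = {c, f, h}  B7 = {b, f, j}  B8 = {d, g, i}
Tree: B1–B2, B2–B3, B1–B4, B4–B5, B3–B6, B3–B7, B5–B8
The largest bag has 3 vertices, giving width 2; this decomposition certifies tw(G) ≤ 2. Conversely, {d, g, i} is a clique of size 3, and the vertices of any clique must share a bag in every tree decomposition; so some bag has ≥ 3 vertices and tw(G) ≥ 2. Combining the bounds, tw(G) = 2.

2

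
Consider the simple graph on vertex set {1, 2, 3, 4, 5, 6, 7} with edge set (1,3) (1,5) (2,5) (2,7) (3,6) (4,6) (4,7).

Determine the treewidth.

2

A width-2 tree decomposition is:
Bags: B1 = {1, 3, 5}  B2 = {2, 3, 5}  B3 = {2, 3, 7}  B4 = {3, 4, 7}  B5 = {3, 4, 6}
Tree: B1–B2, B2–B3, B3–B4, B4–B5
Every bag has size at most 3, so the width is 3 − 1 = 2 and tw(G) ≤ 2. For the lower bound, G contains the cycle 3–1–5–2–7–4–6–3, so G is not a forest; only forests have treewidth ≤ 1, hence tw(G) ≥ 2. Hence tw(G) = 2 exactly.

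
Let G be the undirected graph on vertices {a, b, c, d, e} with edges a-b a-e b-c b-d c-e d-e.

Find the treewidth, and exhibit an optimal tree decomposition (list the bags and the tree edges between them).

The largest bag has 3 vertices, giving width 2; this decomposition certifies tw(G) ≤ 2. The edges c–b–d–e–c form a cycle, so G is not a tree and its treewidth is at least 2. Combining the bounds, tw(G) = 2.

Treewidth 2.
Bags: B1 = {b, c, e}  B2 = {b, d, e}  B3 = {a, b, e}
Tree: B1–B2, B2–B3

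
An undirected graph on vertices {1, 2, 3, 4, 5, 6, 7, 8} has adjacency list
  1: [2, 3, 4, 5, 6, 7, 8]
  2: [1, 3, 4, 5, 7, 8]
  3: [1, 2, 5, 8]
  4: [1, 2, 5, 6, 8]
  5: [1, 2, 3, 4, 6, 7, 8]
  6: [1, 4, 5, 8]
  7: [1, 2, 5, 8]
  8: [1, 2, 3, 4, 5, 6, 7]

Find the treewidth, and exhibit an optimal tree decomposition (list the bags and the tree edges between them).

Each bag holds 5 vertices, so the decomposition has width 4, which upper-bounds the treewidth. For the lower bound, the 5 vertices {1, 2, 3, 5, 8} are pairwise adjacent, and any tree decomposition puts a clique entirely inside one bag — forcing width ≥ 4. Therefore the treewidth is 4.

Treewidth 4.
One such decomposition:
Bags: B1 = {1, 2, 4, 5, 8}  B2 = {1, 2, 5, 7, 8}  B3 = {1, 2, 3, 5, 8}  B4 = {1, 4, 5, 6, 8}
Tree: B1–B2, B1–B3, B1–B4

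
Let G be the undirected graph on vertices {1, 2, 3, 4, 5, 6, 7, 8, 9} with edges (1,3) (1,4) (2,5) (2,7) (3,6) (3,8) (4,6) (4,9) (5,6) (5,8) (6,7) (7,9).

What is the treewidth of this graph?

A width-3 tree decomposition is:
Bags: B1 = {2, 4, 7, 9}  B2 = {2, 4, 6, 7}  B3 = {2, 4, 5, 6}  B4 = {1, 4, 5, 6}  B5 = {1, 3, 5, 6}  B6 = {1, 3, 5, 8}
Tree: B1–B2, B2–B3, B3–B4, B4–B5, B5–B6
Every bag has size at most 4, so the width is 4 − 1 = 3 and tw(G) ≤ 3. For the lower bound: the 4 vertex sets {2,7,9}, {4}, {6}, {1,3,5,8} are disjoint, each induces a connected subgraph, and every pair is joined by at least one edge of G. Contracting each set to a single vertex therefore yields K_{4} as a minor, and since treewidth is minor-monotone, tw(G) ≥ tw(K_{4}) = 3. Hence tw(G) = 3 exactly.

3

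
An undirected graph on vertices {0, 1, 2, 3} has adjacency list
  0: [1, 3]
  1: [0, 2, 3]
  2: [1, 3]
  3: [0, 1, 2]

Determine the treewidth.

A width-2 tree decomposition is:
Bags: B1 = {0, 1, 3}  B2 = {1, 2, 3}
Tree: B1–B2
Each bag holds 3 vertices, so the decomposition has width 2, which upper-bounds the treewidth. On the other hand G contains the 3-clique {0, 1, 3}. A clique must lie in a single bag of any decomposition, so no decomposition can have width below 2. The upper and lower bounds meet at 2, so that is the treewidth.

2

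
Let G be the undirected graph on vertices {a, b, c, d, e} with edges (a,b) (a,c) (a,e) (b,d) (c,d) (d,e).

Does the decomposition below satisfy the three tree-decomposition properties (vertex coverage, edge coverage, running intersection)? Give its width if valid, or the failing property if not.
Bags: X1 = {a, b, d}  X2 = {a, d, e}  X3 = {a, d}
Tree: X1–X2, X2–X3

A tree decomposition must satisfy three properties: every vertex lies in some bag; for every edge, both endpoints lie together in some bag; and for every vertex, the bags containing it form a connected subtree. Here vertex c appears in no bag, so the decomposition is invalid.

No — vertex c appears in no bag.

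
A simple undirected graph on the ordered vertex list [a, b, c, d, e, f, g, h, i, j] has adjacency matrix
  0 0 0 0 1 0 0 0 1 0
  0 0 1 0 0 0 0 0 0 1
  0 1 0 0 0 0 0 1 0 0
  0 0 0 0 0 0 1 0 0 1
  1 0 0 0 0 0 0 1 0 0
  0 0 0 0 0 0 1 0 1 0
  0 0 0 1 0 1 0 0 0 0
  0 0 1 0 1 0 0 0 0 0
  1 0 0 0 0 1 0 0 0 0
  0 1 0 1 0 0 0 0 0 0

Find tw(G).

2

A width-2 tree decomposition is:
Bags: B1 = {c, e, h}  B2 = {b, c, e}  B3 = {b, e, j}  B4 = {d, e, j}  B5 = {d, e, g}  B6 = {e, f, g}  B7 = {e, f, i}  B8 = {a, e, i}
Tree: B1–B2, B2–B3, B3–B4, B4–B5, B5–B6, B6–B7, B7–B8
Every bag has size at most 3, so the width is 3 − 1 = 2 and tw(G) ≤ 2. The edges e–h–c–b–j–d–g–f–i–a–e form a cycle, so G is not a tree and its treewidth is at least 2. Combining the bounds, tw(G) = 2.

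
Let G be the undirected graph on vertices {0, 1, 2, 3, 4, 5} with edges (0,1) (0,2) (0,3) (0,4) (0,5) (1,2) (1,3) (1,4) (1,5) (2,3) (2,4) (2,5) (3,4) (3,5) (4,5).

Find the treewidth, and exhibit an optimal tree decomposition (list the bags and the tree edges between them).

A single bag containing all 6 vertices is trivially a valid decomposition of width 5. For the lower bound, the 6 vertices {0, 1, 2, 3, 4, 5} are pairwise adjacent, and any tree decomposition puts a clique entirely inside one bag — forcing width ≥ 5. Combining the bounds, tw(G) = 5.

Treewidth 5.
One such decomposition:
Bags: B1 = {0, 1, 2, 3, 4, 5}
Tree: (single bag)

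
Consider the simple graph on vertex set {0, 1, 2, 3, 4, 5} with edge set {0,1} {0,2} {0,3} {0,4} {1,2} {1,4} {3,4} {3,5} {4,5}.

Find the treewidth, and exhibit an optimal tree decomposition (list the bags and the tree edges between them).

Treewidth 2.
One such decomposition:
Bags: B1 = {3, 4, 5}  B2 = {0, 3, 4}  B3 = {0, 1, 4}  B4 = {0, 1, 2}
Tree: B1–B2, B2–B3, B3–B4

Every bag has size at most 3, so the width is 3 − 1 = 2 and tw(G) ≤ 2. On the other hand G contains the 3-clique {0, 1, 2}. A clique must lie in a single bag of any decomposition, so no decomposition can have width below 2. Therefore the treewidth is 2.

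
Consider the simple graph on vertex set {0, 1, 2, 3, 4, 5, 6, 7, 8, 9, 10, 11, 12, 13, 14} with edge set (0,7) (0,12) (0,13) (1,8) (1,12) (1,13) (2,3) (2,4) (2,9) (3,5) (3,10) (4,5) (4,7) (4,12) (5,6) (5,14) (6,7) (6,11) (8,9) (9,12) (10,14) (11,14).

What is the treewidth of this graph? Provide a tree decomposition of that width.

Every bag has size at most 4, so the width is 4 − 1 = 3 and tw(G) ≤ 3. For the lower bound: the 4 vertex sets {10,11,14}, {3}, {5}, {2,4,6,7} are disjoint, each induces a connected subgraph, and every pair is joined by at least one edge of G. Contracting each set to a single vertex therefore yields K_{4} as a minor, and since treewidth is minor-monotone, tw(G) ≥ tw(K_{4}) = 3. Therefore the treewidth is 3.

Treewidth 3.
Bags: B1 = {3, 10, 11, 14}  B2 = {3, 5, 11, 14}  B3 = {3, 5, 6, 11}  B4 = {2, 3, 5, 6}  B5 = {2, 4, 5, 6}  B6 = {2, 4, 6, 7}  B7 = {2, 4, 7, 9}  B8 = {4, 7, 9, 12}  B9 = {0, 7, 9, 12}  B10 = {0, 8, 9, 12}  B11 = {0, 1, 8, 12}  B12 = {0, 1, 8, 13}
Tree: B1–B2, B2–B3, B3–B4, B4–B5, B5–B6, B6–B7, B7–B8, B8–B9, B9–B10, B10–B11, B11–B12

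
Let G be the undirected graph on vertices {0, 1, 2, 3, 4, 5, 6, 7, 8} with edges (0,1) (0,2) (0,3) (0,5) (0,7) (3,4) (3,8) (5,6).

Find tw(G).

1

A width-1 tree decomposition is:
Bags: B1 = {0, 5}  B2 = {0, 3}  B3 = {3, 8}  B4 = {0, 1}  B5 = {0, 2}  B6 = {3, 4}  B7 = {0, 7}  B8 = {5, 6}
Tree: B1–B2, B2–B3, B1–B4, B4–B5, B3–B6, B1–B7, B1–B8
Each bag holds 2 vertices, so the decomposition has width 1, which upper-bounds the treewidth. Since G has at least one edge (e.g. 5–0), it is not an edgeless graph, so tw(G) ≥ 1. Combining the bounds, tw(G) = 1.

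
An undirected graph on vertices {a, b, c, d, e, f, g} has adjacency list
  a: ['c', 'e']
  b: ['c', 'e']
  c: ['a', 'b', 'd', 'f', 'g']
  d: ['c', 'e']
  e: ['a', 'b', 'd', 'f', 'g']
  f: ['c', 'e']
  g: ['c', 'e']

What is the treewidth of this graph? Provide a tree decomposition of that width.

The largest bag has 3 vertices, giving width 2; this decomposition certifies tw(G) ≤ 2. For the lower bound, G contains the cycle c–b–e–a–c, so G is not a forest; only forests have treewidth ≤ 1, hence tw(G) ≥ 2. Combining the bounds, tw(G) = 2.

Treewidth 2.
One such decomposition:
Bags: B1 = {b, c, e}  B2 = {a, c, e}  B3 = {c, e, f}  B4 = {c, e, g}  B5 = {c, d, e}
Tree: B1–B2, B2–B3, B3–B4, B4–B5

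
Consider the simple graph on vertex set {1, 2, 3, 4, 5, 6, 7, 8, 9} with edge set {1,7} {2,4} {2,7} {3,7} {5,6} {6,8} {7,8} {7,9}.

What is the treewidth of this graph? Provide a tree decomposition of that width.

Every bag has size at most 2, so the width is 2 − 1 = 1 and tw(G) ≤ 1. Since G has at least one edge (e.g. 4–2), it is not an edgeless graph, so tw(G) ≥ 1. Hence tw(G) = 1 exactly.

Treewidth 1.
One optimal decomposition is:
Bags: B1 = {2, 4}  B2 = {2, 7}  B3 = {1, 7}  B4 = {7, 8}  B5 = {6, 8}  B6 = {3, 7}  B7 = {7, 9}  B8 = {5, 6}
Tree: B1–B2, B2–B3, B2–B4, B4–B5, B3–B6, B4–B7, B5–B8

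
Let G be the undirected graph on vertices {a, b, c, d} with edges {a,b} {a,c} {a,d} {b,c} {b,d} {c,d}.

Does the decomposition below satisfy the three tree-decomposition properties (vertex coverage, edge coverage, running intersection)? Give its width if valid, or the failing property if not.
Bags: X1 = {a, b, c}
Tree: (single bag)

A tree decomposition must satisfy three properties: every vertex lies in some bag; for every edge, both endpoints lie together in some bag; and for every vertex, the bags containing it form a connected subtree. Here vertex d appears in no bag, so the decomposition is invalid.

No — vertex d appears in no bag.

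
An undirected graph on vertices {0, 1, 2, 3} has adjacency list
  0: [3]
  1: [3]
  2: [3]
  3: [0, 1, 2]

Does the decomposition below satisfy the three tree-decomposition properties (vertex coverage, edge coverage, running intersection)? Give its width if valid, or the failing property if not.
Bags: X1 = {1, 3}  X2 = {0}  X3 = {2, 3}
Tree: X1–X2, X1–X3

A tree decomposition must satisfy three properties: every vertex lies in some bag; for every edge, both endpoints lie together in some bag; and for every vertex, the bags containing it form a connected subtree. Here edge (3,0) lies in no bag, so the decomposition is invalid.

No — edge (3,0) lies in no bag.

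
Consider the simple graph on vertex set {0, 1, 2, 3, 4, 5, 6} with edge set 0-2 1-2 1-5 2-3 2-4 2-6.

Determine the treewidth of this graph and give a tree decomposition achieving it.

Treewidth 1.
One optimal decomposition is:
Bags: B1 = {1, 2}  B2 = {2, 4}  B3 = {1, 5}  B4 = {0, 2}  B5 = {2, 3}  B6 = {2, 6}
Tree: B1–B2, B1–B3, B1–B4, B2–B5, B5–B6

The largest bag has 2 vertices, giving width 1; this decomposition certifies tw(G) ≤ 1. Since G has at least one edge (e.g. 2–1), it is not an edgeless graph, so tw(G) ≥ 1. The upper and lower bounds meet at 1, so that is the treewidth.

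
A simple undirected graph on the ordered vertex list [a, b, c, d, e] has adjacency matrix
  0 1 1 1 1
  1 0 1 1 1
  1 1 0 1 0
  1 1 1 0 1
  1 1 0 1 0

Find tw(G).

A width-3 tree decomposition is:
Bags: B1 = {a, b, c, d}  B2 = {a, b, d, e}
Tree: B1–B2
The largest bag has 4 vertices, giving width 3; this decomposition certifies tw(G) ≤ 3. For the lower bound, the 4 vertices {a, b, d, e} are pairwise adjacent, and any tree decomposition puts a clique entirely inside one bag — forcing width ≥ 3. Therefore the treewidth is 3.

3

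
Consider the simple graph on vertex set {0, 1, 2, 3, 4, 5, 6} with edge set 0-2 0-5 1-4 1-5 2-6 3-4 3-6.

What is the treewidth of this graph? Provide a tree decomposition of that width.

Treewidth 2.
One optimal decomposition is:
Bags: B1 = {1, 3, 4}  B2 = {1, 3, 5}  B3 = {0, 3, 5}  B4 = {0, 2, 3}  B5 = {2, 3, 6}
Tree: B1–B2, B2–B3, B3–B4, B4–B5

Every bag has size at most 3, so the width is 3 − 1 = 2 and tw(G) ≤ 2. For the lower bound, G contains the cycle 3–4–1–5–0–2–6–3, so G is not a forest; only forests have treewidth ≤ 1, hence tw(G) ≥ 2. Hence tw(G) = 2 exactly.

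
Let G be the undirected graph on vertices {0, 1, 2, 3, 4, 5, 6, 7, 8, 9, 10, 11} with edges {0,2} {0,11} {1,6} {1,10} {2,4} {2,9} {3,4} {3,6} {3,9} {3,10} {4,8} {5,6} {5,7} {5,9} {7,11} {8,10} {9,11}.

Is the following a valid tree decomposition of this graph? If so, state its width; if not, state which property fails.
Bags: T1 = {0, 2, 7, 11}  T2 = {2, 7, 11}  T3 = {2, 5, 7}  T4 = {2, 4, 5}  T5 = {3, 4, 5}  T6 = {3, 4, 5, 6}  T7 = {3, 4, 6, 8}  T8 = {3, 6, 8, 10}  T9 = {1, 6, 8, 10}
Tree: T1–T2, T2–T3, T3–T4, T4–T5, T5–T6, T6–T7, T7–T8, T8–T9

A tree decomposition must satisfy three properties: every vertex lies in some bag; for every edge, both endpoints lie together in some bag; and for every vertex, the bags containing it form a connected subtree. Here vertex 9 appears in no bag, so the decomposition is invalid.

No — vertex 9 appears in no bag.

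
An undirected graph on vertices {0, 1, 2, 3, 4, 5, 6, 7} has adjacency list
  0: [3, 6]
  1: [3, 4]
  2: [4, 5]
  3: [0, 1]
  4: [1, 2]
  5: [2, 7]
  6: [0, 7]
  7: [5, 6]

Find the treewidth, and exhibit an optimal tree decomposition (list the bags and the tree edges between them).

Treewidth 2.
Bags: B1 = {1, 2, 4}  B2 = {1, 2, 3}  B3 = {0, 2, 3}  B4 = {0, 2, 6}  B5 = {2, 6, 7}  B6 = {2, 5, 7}
Tree: B1–B2, B2–B3, B3–B4, B4–B5, B5–B6

Every bag has size at most 3, so the width is 3 − 1 = 2 and tw(G) ≤ 2. The edges 2–4–1–3–0–6–7–5–2 form a cycle, so G is not a tree and its treewidth is at least 2. The upper and lower bounds meet at 2, so that is the treewidth.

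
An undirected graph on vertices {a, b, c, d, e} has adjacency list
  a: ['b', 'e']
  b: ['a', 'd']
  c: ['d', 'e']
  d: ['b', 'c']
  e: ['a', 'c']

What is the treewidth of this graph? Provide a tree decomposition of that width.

Treewidth 2.
Bags: B1 = {a, b, d}  B2 = {a, c, d}  B3 = {a, c, e}
Tree: B1–B2, B2–B3

The largest bag has 3 vertices, giving width 2; this decomposition certifies tw(G) ≤ 2. The edges a–b–d–c–e–a form a cycle, so G is not a tree and its treewidth is at least 2. The upper and lower bounds meet at 2, so that is the treewidth.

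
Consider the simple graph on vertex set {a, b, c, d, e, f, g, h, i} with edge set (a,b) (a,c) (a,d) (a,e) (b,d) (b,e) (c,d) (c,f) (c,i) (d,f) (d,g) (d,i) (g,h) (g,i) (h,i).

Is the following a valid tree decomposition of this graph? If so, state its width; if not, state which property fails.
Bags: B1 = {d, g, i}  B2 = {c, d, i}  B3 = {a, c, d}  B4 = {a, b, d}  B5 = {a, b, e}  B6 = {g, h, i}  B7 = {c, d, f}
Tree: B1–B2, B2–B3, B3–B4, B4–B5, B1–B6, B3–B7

Every vertex of G appears in some bag (union = {a, b, c, d, e, f, g, h, i}); every edge is covered by a bag; and for each vertex v the set of bags containing v is connected in the bag tree. The decomposition is therefore valid. The largest bag has 3 vertices, so the width is 2.

Yes; width 2.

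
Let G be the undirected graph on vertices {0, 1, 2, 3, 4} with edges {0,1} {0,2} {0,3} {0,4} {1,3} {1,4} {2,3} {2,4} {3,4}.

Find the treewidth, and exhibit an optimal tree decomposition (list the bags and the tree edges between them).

Every bag has size at most 4, so the width is 4 − 1 = 3 and tw(G) ≤ 3. Conversely, {0, 1, 3, 4} is a clique of size 4, and the vertices of any clique must share a bag in every tree decomposition; so some bag has ≥ 4 vertices and tw(G) ≥ 3. The upper and lower bounds meet at 3, so that is the treewidth.

Treewidth 3.
Bags: B1 = {0, 2, 3, 4}  B2 = {0, 1, 3, 4}
Tree: B1–B2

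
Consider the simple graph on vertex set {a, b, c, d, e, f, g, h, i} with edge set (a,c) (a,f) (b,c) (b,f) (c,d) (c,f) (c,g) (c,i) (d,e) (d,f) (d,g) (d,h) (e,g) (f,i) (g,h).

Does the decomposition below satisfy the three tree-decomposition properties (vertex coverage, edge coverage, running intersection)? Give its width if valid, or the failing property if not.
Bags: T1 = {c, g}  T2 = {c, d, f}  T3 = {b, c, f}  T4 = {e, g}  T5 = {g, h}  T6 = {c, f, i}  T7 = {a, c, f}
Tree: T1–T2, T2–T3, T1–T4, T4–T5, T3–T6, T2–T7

No — edge (d,g) lies in no bag.

A tree decomposition must satisfy three properties: every vertex lies in some bag; for every edge, both endpoints lie together in some bag; and for every vertex, the bags containing it form a connected subtree. Here edge (d,g) lies in no bag, so the decomposition is invalid.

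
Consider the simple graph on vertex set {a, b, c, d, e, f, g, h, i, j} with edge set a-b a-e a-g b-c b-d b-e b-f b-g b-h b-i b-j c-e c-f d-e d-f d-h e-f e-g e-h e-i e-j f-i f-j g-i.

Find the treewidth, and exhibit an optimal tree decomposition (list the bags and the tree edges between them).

Treewidth 3.
One optimal decomposition is:
Bags: B1 = {b, d, e, f}  B2 = {b, c, e, f}  B3 = {b, e, f, i}  B4 = {b, e, g, i}  B5 = {b, d, e, h}  B6 = {b, e, f, j}  B7 = {a, b, e, g}
Tree: B1–B2, B1–B3, B3–B4, B1–B5, B1–B6, B4–B7

Each bag holds 4 vertices, so the decomposition has width 3, which upper-bounds the treewidth. On the other hand G contains the 4-clique {a, b, e, g}. A clique must lie in a single bag of any decomposition, so no decomposition can have width below 3. Hence tw(G) = 3 exactly.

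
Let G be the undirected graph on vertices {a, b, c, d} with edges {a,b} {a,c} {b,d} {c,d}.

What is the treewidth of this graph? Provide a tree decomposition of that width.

Treewidth 2.
One optimal decomposition is:
Bags: B1 = {b, c, d}  B2 = {a, b, c}
Tree: B1–B2

Every bag has size at most 3, so the width is 3 − 1 = 2 and tw(G) ≤ 2. The edges b–d–c–a–b form a cycle, so G is not a tree and its treewidth is at least 2. Hence tw(G) = 2 exactly.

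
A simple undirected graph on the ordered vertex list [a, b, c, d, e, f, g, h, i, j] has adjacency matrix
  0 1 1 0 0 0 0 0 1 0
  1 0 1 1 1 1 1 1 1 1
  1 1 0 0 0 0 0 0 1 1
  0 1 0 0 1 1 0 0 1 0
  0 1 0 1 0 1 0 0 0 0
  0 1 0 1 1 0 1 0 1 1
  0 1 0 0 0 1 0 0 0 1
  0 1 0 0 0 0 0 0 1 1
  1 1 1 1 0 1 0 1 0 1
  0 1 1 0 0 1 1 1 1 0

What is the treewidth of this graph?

3

A width-3 tree decomposition is:
Bags: B1 = {b, f, i, j}  B2 = {b, d, f, i}  B3 = {b, f, g, j}  B4 = {b, h, i, j}  B5 = {b, c, i, j}  B6 = {b, d, e, f}  B7 = {a, b, c, i}
Tree: B1–B2, B1–B3, B1–B4, B4–B5, B2–B6, B5–B7
Each bag holds 4 vertices, so the decomposition has width 3, which upper-bounds the treewidth. On the other hand G contains the 4-clique {b, f, g, j}. A clique must lie in a single bag of any decomposition, so no decomposition can have width below 3. Therefore the treewidth is 3.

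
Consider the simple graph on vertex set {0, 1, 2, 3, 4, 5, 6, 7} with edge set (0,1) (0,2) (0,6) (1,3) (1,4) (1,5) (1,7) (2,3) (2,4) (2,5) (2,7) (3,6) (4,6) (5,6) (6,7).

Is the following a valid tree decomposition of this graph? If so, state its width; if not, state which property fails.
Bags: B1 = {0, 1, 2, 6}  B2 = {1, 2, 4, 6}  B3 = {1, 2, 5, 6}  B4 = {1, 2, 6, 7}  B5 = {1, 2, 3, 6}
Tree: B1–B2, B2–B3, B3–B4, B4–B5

Yes; width 3.

Vertex coverage: the bags together contain {0, 1, 2, 3, 4, 5, 6, 7}, the full vertex set. Edge coverage: each edge of G has both endpoints in at least one bag. Running intersection: for every vertex, the bags containing it form a connected subtree. All three properties hold, so this is a valid tree decomposition of width max|bag| − 1 = 3, and hence tw(G) ≤ 3.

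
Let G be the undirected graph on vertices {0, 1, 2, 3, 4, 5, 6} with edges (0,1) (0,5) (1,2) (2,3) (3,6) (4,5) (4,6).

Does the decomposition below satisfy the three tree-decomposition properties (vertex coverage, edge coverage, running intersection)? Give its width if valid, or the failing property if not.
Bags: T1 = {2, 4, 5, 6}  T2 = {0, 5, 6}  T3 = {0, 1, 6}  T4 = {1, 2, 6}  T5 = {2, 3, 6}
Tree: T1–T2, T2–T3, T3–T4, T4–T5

No — bags containing vertex 2 are not connected in the tree.

A tree decomposition must satisfy three properties: every vertex lies in some bag; for every edge, both endpoints lie together in some bag; and for every vertex, the bags containing it form a connected subtree. Here bags containing vertex 2 are not connected in the tree, so the decomposition is invalid.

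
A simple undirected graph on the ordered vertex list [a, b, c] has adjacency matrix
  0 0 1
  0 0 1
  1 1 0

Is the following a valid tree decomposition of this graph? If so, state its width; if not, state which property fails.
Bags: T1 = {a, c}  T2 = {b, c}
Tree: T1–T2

Yes; width 1.

Every vertex of G appears in some bag (union = {a, b, c}); every edge is covered by a bag; and for each vertex v the set of bags containing v is connected in the bag tree. The decomposition is therefore valid. The largest bag has 2 vertices, so the width is 1.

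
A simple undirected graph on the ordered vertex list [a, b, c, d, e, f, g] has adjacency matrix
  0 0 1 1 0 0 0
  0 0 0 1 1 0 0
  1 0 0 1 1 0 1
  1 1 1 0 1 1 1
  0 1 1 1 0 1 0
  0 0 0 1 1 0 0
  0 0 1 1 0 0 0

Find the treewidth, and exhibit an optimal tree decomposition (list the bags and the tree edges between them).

Every bag has size at most 3, so the width is 3 − 1 = 2 and tw(G) ≤ 2. On the other hand G contains the 3-clique {c, d, g}. A clique must lie in a single bag of any decomposition, so no decomposition can have width below 2. Therefore the treewidth is 2.

Treewidth 2.
Bags: B1 = {c, d, e}  B2 = {d, e, f}  B3 = {b, d, e}  B4 = {a, c, d}  B5 = {c, d, g}
Tree: B1–B2, B1–B3, B1–B4, B1–B5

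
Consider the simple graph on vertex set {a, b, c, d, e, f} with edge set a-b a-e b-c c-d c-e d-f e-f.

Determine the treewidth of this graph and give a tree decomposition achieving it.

Treewidth 2.
One such decomposition:
Bags: B1 = {c, d, f}  B2 = {c, e, f}  B3 = {b, c, e}  B4 = {a, b, e}
Tree: B1–B2, B2–B3, B3–B4

The largest bag has 3 vertices, giving width 2; this decomposition certifies tw(G) ≤ 2. Since d–f–e–c–d is a cycle in G, G is not acyclic. Forests are exactly the graphs of treewidth ≤ 1, so tw(G) ≥ 2. Combining the bounds, tw(G) = 2.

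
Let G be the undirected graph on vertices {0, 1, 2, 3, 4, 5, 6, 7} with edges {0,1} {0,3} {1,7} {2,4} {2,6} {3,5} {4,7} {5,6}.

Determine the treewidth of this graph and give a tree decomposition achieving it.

The largest bag has 3 vertices, giving width 2; this decomposition certifies tw(G) ≤ 2. The edges 3–0–1–7–4–2–6–5–3 form a cycle, so G is not a tree and its treewidth is at least 2. Therefore the treewidth is 2.

Treewidth 2.
One such decomposition:
Bags: B1 = {0, 1, 3}  B2 = {1, 3, 7}  B3 = {3, 4, 7}  B4 = {2, 3, 4}  B5 = {2, 3, 6}  B6 = {3, 5, 6}
Tree: B1–B2, B2–B3, B3–B4, B4–B5, B5–B6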